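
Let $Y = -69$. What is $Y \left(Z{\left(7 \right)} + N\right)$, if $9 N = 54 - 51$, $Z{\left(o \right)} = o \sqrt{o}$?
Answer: $-23 - 483 \sqrt{7} \approx -1300.9$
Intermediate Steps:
$Z{\left(o \right)} = o^{\frac{3}{2}}$
$N = \frac{1}{3}$ ($N = \frac{54 - 51}{9} = \frac{1}{9} \cdot 3 = \frac{1}{3} \approx 0.33333$)
$Y \left(Z{\left(7 \right)} + N\right) = - 69 \left(7^{\frac{3}{2}} + \frac{1}{3}\right) = - 69 \left(7 \sqrt{7} + \frac{1}{3}\right) = - 69 \left(\frac{1}{3} + 7 \sqrt{7}\right) = -23 - 483 \sqrt{7}$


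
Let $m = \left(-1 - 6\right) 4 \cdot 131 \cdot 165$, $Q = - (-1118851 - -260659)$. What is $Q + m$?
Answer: $252972$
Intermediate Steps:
$Q = 858192$ ($Q = - (-1118851 + 260659) = \left(-1\right) \left(-858192\right) = 858192$)
$m = -605220$ ($m = \left(-7\right) 4 \cdot 131 \cdot 165 = \left(-28\right) 131 \cdot 165 = \left(-3668\right) 165 = -605220$)
$Q + m = 858192 - 605220 = 252972$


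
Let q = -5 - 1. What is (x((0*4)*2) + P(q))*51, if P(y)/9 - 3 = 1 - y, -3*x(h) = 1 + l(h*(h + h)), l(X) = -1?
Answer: 4590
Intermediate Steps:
x(h) = 0 (x(h) = -(1 - 1)/3 = -⅓*0 = 0)
q = -6
P(y) = 36 - 9*y (P(y) = 27 + 9*(1 - y) = 27 + (9 - 9*y) = 36 - 9*y)
(x((0*4)*2) + P(q))*51 = (0 + (36 - 9*(-6)))*51 = (0 + (36 + 54))*51 = (0 + 90)*51 = 90*51 = 4590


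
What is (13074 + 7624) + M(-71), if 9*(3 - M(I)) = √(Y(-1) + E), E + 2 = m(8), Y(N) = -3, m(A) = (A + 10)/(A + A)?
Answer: 20701 - I*√62/36 ≈ 20701.0 - 0.21872*I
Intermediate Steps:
m(A) = (10 + A)/(2*A) (m(A) = (10 + A)/((2*A)) = (10 + A)*(1/(2*A)) = (10 + A)/(2*A))
E = -7/8 (E = -2 + (½)*(10 + 8)/8 = -2 + (½)*(⅛)*18 = -2 + 9/8 = -7/8 ≈ -0.87500)
M(I) = 3 - I*√62/36 (M(I) = 3 - √(-3 - 7/8)/9 = 3 - I*√62/36)
(13074 + 7624) + M(-71) = (13074 + 7624) + (3 - I*√62/36) = 20698 + (3 - I*√62/36) = 20701 - I*√62/36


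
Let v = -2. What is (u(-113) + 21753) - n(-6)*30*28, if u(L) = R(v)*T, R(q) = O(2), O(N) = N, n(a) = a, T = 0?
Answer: 26793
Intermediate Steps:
R(q) = 2
u(L) = 0 (u(L) = 2*0 = 0)
(u(-113) + 21753) - n(-6)*30*28 = (0 + 21753) - (-6*30)*28 = 21753 - (-180)*28 = 21753 - 1*(-5040) = 21753 + 5040 = 26793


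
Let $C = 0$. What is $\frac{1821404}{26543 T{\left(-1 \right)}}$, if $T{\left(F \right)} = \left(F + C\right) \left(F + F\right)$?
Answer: $\frac{910702}{26543} \approx 34.31$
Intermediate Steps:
$T{\left(F \right)} = 2 F^{2}$ ($T{\left(F \right)} = \left(F + 0\right) \left(F + F\right) = F 2 F = 2 F^{2}$)
$\frac{1821404}{26543 T{\left(-1 \right)}} = \frac{1821404}{26543 \cdot 2 \left(-1\right)^{2}} = \frac{1821404}{26543 \cdot 2 \cdot 1} = \frac{1821404}{26543 \cdot 2} = \frac{1821404}{53086} = 1821404 \cdot \frac{1}{53086} = \frac{910702}{26543}$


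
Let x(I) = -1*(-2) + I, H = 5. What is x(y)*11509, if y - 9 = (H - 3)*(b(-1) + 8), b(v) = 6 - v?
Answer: 471869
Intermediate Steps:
y = 39 (y = 9 + (5 - 3)*((6 - 1*(-1)) + 8) = 9 + 2*((6 + 1) + 8) = 9 + 2*(7 + 8) = 9 + 2*15 = 9 + 30 = 39)
x(I) = 2 + I
x(y)*11509 = (2 + 39)*11509 = 41*11509 = 471869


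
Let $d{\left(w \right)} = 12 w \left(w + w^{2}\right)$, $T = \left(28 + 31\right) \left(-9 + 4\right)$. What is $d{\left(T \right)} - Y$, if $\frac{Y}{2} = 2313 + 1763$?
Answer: $-307032352$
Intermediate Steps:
$Y = 8152$ ($Y = 2 \left(2313 + 1763\right) = 2 \cdot 4076 = 8152$)
$T = -295$ ($T = 59 \left(-5\right) = -295$)
$d{\left(w \right)} = 12 w \left(w + w^{2}\right)$
$d{\left(T \right)} - Y = 12 \left(-295\right)^{2} \left(1 - 295\right) - 8152 = 12 \cdot 87025 \left(-294\right) - 8152 = -307024200 - 8152 = -307032352$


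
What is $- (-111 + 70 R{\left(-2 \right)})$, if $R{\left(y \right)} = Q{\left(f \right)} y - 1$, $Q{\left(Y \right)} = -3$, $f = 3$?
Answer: $-239$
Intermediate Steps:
$R{\left(y \right)} = -1 - 3 y$ ($R{\left(y \right)} = - 3 y - 1 = -1 - 3 y$)
$- (-111 + 70 R{\left(-2 \right)}) = - (-111 + 70 \left(-1 - -6\right)) = - (-111 + 70 \left(-1 + 6\right)) = - (-111 + 70 \cdot 5) = - (-111 + 350) = \left(-1\right) 239 = -239$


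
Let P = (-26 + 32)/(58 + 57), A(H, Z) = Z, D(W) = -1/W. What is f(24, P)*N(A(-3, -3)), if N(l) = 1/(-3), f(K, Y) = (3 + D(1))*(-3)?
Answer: 2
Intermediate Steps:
P = 6/115 ≈ 0.052174
f(K, Y) = -6 (f(K, Y) = (3 - 1/1)*(-3) = (3 - 1*1)*(-3) = (3 - 1)*(-3) = 2*(-3) = -6)
N(l) = -⅓
f(24, P)*N(A(-3, -3)) = -6*(-⅓) = 2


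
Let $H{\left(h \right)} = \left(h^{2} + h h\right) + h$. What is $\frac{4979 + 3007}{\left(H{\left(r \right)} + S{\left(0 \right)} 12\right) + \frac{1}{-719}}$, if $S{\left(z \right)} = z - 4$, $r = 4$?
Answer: $- \frac{5741934}{8629} \approx -665.42$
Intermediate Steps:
$H{\left(h \right)} = h + 2 h^{2}$ ($H{\left(h \right)} = \left(h^{2} + h^{2}\right) + h = 2 h^{2} + h = h + 2 h^{2}$)
$S{\left(z \right)} = -4 + z$
$\frac{4979 + 3007}{\left(H{\left(r \right)} + S{\left(0 \right)} 12\right) + \frac{1}{-719}} = \frac{4979 + 3007}{\left(4 \left(1 + 2 \cdot 4\right) + \left(-4 + 0\right) 12\right) + \frac{1}{-719}} = \frac{7986}{\left(4 \left(1 + 8\right) - 48\right) - \frac{1}{719}} = \frac{7986}{\left(4 \cdot 9 - 48\right) - \frac{1}{719}} = \frac{7986}{\left(36 - 48\right) - \frac{1}{719}} = \frac{7986}{-12 - \frac{1}{719}} = \frac{7986}{- \frac{8629}{719}} = 7986 \left(- \frac{719}{8629}\right) = - \frac{5741934}{8629}$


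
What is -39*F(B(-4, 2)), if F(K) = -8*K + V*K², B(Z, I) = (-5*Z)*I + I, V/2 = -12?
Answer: 1664208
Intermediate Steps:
V = -24 (V = 2*(-12) = -24)
B(Z, I) = I - 5*I*Z (B(Z, I) = -5*I*Z + I = I - 5*I*Z)
F(K) = -24*K² - 8*K (F(K) = -8*K - 24*K² = -24*K² - 8*K)
-39*F(B(-4, 2)) = -312*2*(1 - 5*(-4))*(-1 - 6*(1 - 5*(-4))) = -312*2*(1 + 20)*(-1 - 6*(1 + 20)) = -312*2*21*(-1 - 6*21) = -312*42*(-1 - 3*42) = -312*42*(-1 - 126) = -312*42*(-127) = -39*(-42672) = 1664208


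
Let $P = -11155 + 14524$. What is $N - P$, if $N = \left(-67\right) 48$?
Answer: $-6585$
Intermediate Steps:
$P = 3369$
$N = -3216$
$N - P = -3216 - 3369 = -6585$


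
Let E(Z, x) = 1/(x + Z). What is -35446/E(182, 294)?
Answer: -16872296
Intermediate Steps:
E(Z, x) = 1/(Z + x)
-35446/E(182, 294) = -35446/(1/(182 + 294)) = -35446/(1/476) = -35446/1/476 = -35446*476 = -16872296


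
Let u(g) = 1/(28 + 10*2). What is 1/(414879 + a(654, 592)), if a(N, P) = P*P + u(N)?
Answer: 48/36736465 ≈ 1.3066e-6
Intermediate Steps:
u(g) = 1/48 (u(g) = 1/(28 + 20) = 1/48)
a(N, P) = 1/48 + P**2 (a(N, P) = P*P + 1/48 = P**2 + 1/48 = 1/48 + P**2)
1/(414879 + a(654, 592)) = 1/(414879 + (1/48 + 592**2)) = 1/(414879 + (1/48 + 350464)) = 1/(414879 + 16822273/48) = 1/(36736465/48) = 48/36736465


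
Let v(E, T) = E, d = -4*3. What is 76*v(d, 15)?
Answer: -912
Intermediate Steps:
d = -12
76*v(d, 15) = 76*(-12) = -912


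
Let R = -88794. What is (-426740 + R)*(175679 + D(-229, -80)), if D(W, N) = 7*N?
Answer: -90279798546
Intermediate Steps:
(-426740 + R)*(175679 + D(-229, -80)) = (-426740 - 88794)*(175679 + 7*(-80)) = -515534*(175679 - 560) = -515534*175119 = -90279798546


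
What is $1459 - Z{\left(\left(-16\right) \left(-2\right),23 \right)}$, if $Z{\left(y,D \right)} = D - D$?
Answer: $1459$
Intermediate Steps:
$Z{\left(y,D \right)} = 0$
$1459 - Z{\left(\left(-16\right) \left(-2\right),23 \right)} = 1459 - 0 = 1459 + 0 = 1459$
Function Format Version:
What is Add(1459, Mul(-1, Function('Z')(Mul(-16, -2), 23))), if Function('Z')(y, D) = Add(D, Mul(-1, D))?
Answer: 1459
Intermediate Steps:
Function('Z')(y, D) = 0
Add(1459, Mul(-1, Function('Z')(Mul(-16, -2), 23))) = Add(1459, Mul(-1, 0)) = Add(1459, 0) = 1459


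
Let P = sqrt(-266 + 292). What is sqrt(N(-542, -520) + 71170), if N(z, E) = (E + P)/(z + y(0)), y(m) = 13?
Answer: sqrt(37649450 - sqrt(26))/23 ≈ 266.78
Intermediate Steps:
P = sqrt(26) ≈ 5.0990
N(z, E) = (E + sqrt(26))/(13 + z) (N(z, E) = (E + sqrt(26))/(z + 13) = (E + sqrt(26))/(13 + z))
sqrt(N(-542, -520) + 71170) = sqrt((-520 + sqrt(26))/(13 - 542) + 71170) = sqrt((-520 + sqrt(26))/(-529) + 71170) = sqrt(-(-520 + sqrt(26))/529 + 71170) = sqrt((520/529 - sqrt(26)/529) + 71170) = sqrt(37649450/529 - sqrt(26)/529)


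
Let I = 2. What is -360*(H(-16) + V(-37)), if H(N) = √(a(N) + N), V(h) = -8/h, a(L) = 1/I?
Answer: -2880/37 - 180*I*√62 ≈ -77.838 - 1417.3*I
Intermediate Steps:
a(L) = ½ (a(L) = 1/2 = ½)
H(N) = √(½ + N)
-360*(H(-16) + V(-37)) = -360*(√(2 + 4*(-16))/2 - 8/(-37)) = -360*(√(2 - 64)/2 - 8*(-1/37)) = -360*(√(-62)/2 + 8/37) = -360*((I*√62)/2 + 8/37) = -360*(I*√62/2 + 8/37) = -360*(8/37 + I*√62/2) = -2880/37 - 180*I*√62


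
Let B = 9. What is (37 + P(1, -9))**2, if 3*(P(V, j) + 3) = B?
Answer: 1369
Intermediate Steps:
P(V, j) = 0 (P(V, j) = -3 + (1/3)*9 = -3 + 3 = 0)
(37 + P(1, -9))**2 = (37 + 0)**2 = 37**2 = 1369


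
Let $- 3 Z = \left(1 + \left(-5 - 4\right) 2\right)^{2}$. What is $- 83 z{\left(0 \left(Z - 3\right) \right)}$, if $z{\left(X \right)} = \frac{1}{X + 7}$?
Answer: $- \frac{83}{7} \approx -11.857$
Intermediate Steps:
$Z = - \frac{289}{3}$ ($Z = - \frac{\left(1 + \left(-5 - 4\right) 2\right)^{2}}{3} = - \frac{\left(1 - 18\right)^{2}}{3} = - \frac{\left(-17\right)^{2}}{3} = \left(- \frac{1}{3}\right) 289 = - \frac{289}{3} \approx -96.333$)
$z{\left(X \right)} = \frac{1}{7 + X}$
$- 83 z{\left(0 \left(Z - 3\right) \right)} = - \frac{83}{7 + 0 \left(- \frac{289}{3} - 3\right)} = - \frac{83}{7 + 0 \left(- \frac{298}{3}\right)} = - \frac{83}{7 + 0} = - \frac{83}{7}$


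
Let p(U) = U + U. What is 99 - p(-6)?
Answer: 111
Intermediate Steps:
p(U) = 2*U
99 - p(-6) = 99 - 2*(-6) = 99 - 1*(-12) = 99 + 12 = 111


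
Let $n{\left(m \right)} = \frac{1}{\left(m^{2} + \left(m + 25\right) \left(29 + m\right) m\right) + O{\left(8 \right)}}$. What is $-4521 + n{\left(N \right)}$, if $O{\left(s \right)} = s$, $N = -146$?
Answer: $- \frac{9248148559}{2045598} \approx -4521.0$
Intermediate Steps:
$n{\left(m \right)} = \frac{1}{8 + m^{2} + m \left(25 + m\right) \left(29 + m\right)}$ ($n{\left(m \right)} = \frac{1}{\left(m^{2} + \left(m + 25\right) \left(29 + m\right) m\right) + 8} = \frac{1}{\left(m^{2} + \left(25 + m\right) \left(29 + m\right) m\right) + 8} = \frac{1}{\left(m^{2} + m \left(25 + m\right) \left(29 + m\right)\right) + 8} = \frac{1}{8 + m^{2} + m \left(25 + m\right) \left(29 + m\right)}$)
$-4521 + n{\left(N \right)} = -4521 + \frac{1}{8 + \left(-146\right)^{3} + 55 \left(-146\right)^{2} + 725 \left(-146\right)} = -4521 + \frac{1}{8 - 3112136 + 55 \cdot 21316 - 105850} = -4521 + \frac{1}{8 - 3112136 + 1172380 - 105850} = -4521 + \frac{1}{-2045598} = -4521 - \frac{1}{2045598} = - \frac{9248148559}{2045598}$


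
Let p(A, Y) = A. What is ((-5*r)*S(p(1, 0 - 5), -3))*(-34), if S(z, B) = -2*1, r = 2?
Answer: -680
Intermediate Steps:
S(z, B) = -2
((-5*r)*S(p(1, 0 - 5), -3))*(-34) = (-5*2*(-2))*(-34) = -10*(-2)*(-34) = 20*(-34) = -680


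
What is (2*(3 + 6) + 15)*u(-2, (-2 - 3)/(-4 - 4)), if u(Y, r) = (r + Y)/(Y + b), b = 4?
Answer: -363/16 ≈ -22.688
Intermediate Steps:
u(Y, r) = (Y + r)/(4 + Y) (u(Y, r) = (r + Y)/(Y + 4) = (Y + r)/(4 + Y))
(2*(3 + 6) + 15)*u(-2, (-2 - 3)/(-4 - 4)) = (2*(3 + 6) + 15)*((-2 + (-2 - 3)/(-4 - 4))/(4 - 2)) = (2*9 + 15)*((-2 - 5/(-8))/2) = (18 + 15)*((-2 - 5*(-⅛))/2) = 33*((-2 + 5/8)/2) = 33*((½)*(-11/8)) = 33*(-11/16) = -363/16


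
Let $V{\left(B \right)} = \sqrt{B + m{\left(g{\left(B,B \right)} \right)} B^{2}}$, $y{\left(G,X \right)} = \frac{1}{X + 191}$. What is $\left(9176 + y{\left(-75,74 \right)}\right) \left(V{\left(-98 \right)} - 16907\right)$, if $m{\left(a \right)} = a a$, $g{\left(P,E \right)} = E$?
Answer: $- \frac{775693479}{5} + \frac{17021487 \sqrt{1882382}}{265} \approx -6.7012 \cdot 10^{7}$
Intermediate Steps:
$m{\left(a \right)} = a^{2}$
$y{\left(G,X \right)} = \frac{1}{191 + X}$
$V{\left(B \right)} = \sqrt{B + B^{4}}$ ($V{\left(B \right)} = \sqrt{B + B^{2} B^{2}} = \sqrt{B + B^{4}}$)
$\left(9176 + y{\left(-75,74 \right)}\right) \left(V{\left(-98 \right)} - 16907\right) = \left(9176 + \frac{1}{191 + 74}\right) \left(\sqrt{-98 + \left(-98\right)^{4}} - 16907\right) = \left(9176 + \frac{1}{265}\right) \left(\sqrt{-98 + 92236816} - 16907\right) = \left(9176 + \frac{1}{265}\right) \left(\sqrt{92236718} - 16907\right) = \frac{2431641 \left(7 \sqrt{1882382} - 16907\right)}{265} = \frac{2431641 \left(-16907 + 7 \sqrt{1882382}\right)}{265} = - \frac{775693479}{5} + \frac{17021487 \sqrt{1882382}}{265}$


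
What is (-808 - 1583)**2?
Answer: 5716881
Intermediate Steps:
(-808 - 1583)**2 = (-2391)**2 = 5716881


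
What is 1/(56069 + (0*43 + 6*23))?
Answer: 1/56207 ≈ 1.7791e-5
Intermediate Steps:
1/(56069 + (0*43 + 6*23)) = 1/(56069 + (0 + 138)) = 1/(56069 + 138) = 1/56207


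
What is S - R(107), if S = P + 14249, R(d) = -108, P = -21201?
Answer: -6844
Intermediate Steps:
S = -6952 (S = -21201 + 14249 = -6952)
S - R(107) = -6952 - 1*(-108) = -6952 + 108 = -6844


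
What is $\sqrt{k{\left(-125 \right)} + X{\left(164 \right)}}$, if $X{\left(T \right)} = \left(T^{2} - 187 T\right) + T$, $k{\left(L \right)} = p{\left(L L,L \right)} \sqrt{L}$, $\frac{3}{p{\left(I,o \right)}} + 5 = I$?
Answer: $\frac{\sqrt{-8802957152 + 2343 i \sqrt{5}}}{1562} \approx 1.7874 \cdot 10^{-5} + 60.067 i$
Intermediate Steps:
$p{\left(I,o \right)} = \frac{3}{-5 + I}$
$k{\left(L \right)} = \frac{3 \sqrt{L}}{-5 + L^{2}}$ ($k{\left(L \right)} = \frac{3}{-5 + L L} \sqrt{L} = \frac{3}{-5 + L^{2}} \sqrt{L} = \frac{3 \sqrt{L}}{-5 + L^{2}}$)
$X{\left(T \right)} = T^{2} - 186 T$
$\sqrt{k{\left(-125 \right)} + X{\left(164 \right)}} = \sqrt{\frac{3 \sqrt{-125}}{-5 + \left(-125\right)^{2}} + 164 \left(-186 + 164\right)} = \sqrt{\frac{3 \cdot 5 i \sqrt{5}}{-5 + 15625} + 164 \left(-22\right)} = \sqrt{\frac{3 \cdot 5 i \sqrt{5}}{15620} - 3608} = \sqrt{3 \cdot 5 i \sqrt{5} \cdot \frac{1}{15620} - 3608} = \sqrt{\frac{3 i \sqrt{5}}{3124} - 3608} = \sqrt{-3608 + \frac{3 i \sqrt{5}}{3124}}$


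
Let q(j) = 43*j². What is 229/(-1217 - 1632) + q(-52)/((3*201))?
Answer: 331120841/1717947 ≈ 192.74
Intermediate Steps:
229/(-1217 - 1632) + q(-52)/((3*201)) = 229/(-1217 - 1632) + (43*(-52)²)/((3*201)) = 229/(-2849) + (43*2704)/603 = 229*(-1/2849) + 116272*(1/603) = -229/2849 + 116272/603 = 331120841/1717947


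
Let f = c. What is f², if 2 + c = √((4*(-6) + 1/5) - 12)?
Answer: (10 - I*√895)²/25 ≈ -31.8 - 23.933*I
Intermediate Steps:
c = -2 + I*√895/5 (c = -2 + √((4*(-6) + 1/5) - 12) = -2 + √((-24 + ⅕) - 12) = -2 + √(-119/5 - 12) = -2 + √(-179/5) = -2 + I*√895/5 ≈ -2.0 + 5.9833*I)
f = -2 + I*√895/5 ≈ -2.0 + 5.9833*I
f² = (-2 + I*√895/5)²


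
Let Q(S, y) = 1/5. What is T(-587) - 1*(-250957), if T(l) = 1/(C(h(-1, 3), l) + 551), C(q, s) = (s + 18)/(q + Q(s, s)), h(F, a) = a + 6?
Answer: 5646783503/22501 ≈ 2.5096e+5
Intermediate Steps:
Q(S, y) = ⅕
h(F, a) = 6 + a
C(q, s) = (18 + s)/(⅕ + q) (C(q, s) = (s + 18)/(q + ⅕) = (18 + s)/(⅕ + q))
T(l) = 1/(12718/23 + 5*l/46) (T(l) = 1/(5*(18 + l)/(1 + 5*(6 + 3)) + 551) = 1/(5*(18 + l)/(1 + 5*9) + 551) = 1/(5*(18 + l)/(1 + 45) + 551) = 1/(5*(18 + l)/46 + 551) = 1/(5*(1/46)*(18 + l) + 551) = 1/((45/23 + 5*l/46) + 551) = 1/(12718/23 + 5*l/46))
T(-587) - 1*(-250957) = 46/(25436 + 5*(-587)) - 1*(-250957) = 46/(25436 - 2935) + 250957 = 46/22501 + 250957 = 5646783503/22501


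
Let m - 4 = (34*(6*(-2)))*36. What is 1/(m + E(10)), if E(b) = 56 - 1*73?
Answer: -1/14701 ≈ -6.8023e-5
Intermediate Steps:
E(b) = -17 (E(b) = 56 - 73 = -17)
m = -14684 (m = 4 + (34*(6*(-2)))*36 = 4 + (34*(-12))*36 = 4 - 408*36 = 4 - 14688 = -14684)
1/(m + E(10)) = 1/(-14684 - 17) = 1/(-14701) = -1/14701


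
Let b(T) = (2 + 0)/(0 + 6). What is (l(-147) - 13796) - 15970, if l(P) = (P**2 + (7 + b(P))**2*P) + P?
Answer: -48628/3 ≈ -16209.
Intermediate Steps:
b(T) = 1/3 (b(T) = 2/6 = 2*(1/6) = 1/3)
l(P) = P**2 + 493*P/9 (l(P) = (P**2 + (7 + 1/3)**2*P) + P = (P**2 + (22/3)**2*P) + P = (P**2 + 484*P/9) + P = P**2 + 493*P/9)
(l(-147) - 13796) - 15970 = ((1/9)*(-147)*(493 + 9*(-147)) - 13796) - 15970 = ((1/9)*(-147)*(493 - 1323) - 13796) - 15970 = ((1/9)*(-147)*(-830) - 13796) - 15970 = (40670/3 - 13796) - 15970 = -718/3 - 15970 = -48628/3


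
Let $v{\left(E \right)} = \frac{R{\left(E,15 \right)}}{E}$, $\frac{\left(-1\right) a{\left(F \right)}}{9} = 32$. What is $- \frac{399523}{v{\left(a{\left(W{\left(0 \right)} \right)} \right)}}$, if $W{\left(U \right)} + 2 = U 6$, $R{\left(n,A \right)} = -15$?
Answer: $- \frac{38354208}{5} \approx -7.6708 \cdot 10^{6}$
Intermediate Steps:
$W{\left(U \right)} = -2 + 6 U$ ($W{\left(U \right)} = -2 + U 6 = -2 + 6 U$)
$a{\left(F \right)} = -288$ ($a{\left(F \right)} = \left(-9\right) 32 = -288$)
$v{\left(E \right)} = - \frac{15}{E}$
$- \frac{399523}{v{\left(a{\left(W{\left(0 \right)} \right)} \right)}} = - \frac{399523}{\left(-15\right) \frac{1}{-288}} = - \frac{399523}{\left(-15\right) \left(- \frac{1}{288}\right)} = - \frac{399523}{\frac{5}{96}} = \left(-399523\right) \frac{96}{5} = - \frac{38354208}{5}$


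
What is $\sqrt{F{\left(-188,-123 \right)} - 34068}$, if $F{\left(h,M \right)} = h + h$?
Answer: $2 i \sqrt{8611} \approx 185.59 i$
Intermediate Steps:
$F{\left(h,M \right)} = 2 h$
$\sqrt{F{\left(-188,-123 \right)} - 34068} = \sqrt{2 \left(-188\right) - 34068} = \sqrt{-376 - 34068} = \sqrt{-34444} = 2 i \sqrt{8611}$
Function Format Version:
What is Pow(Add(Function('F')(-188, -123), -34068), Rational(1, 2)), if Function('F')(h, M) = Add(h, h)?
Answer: Mul(2, I, Pow(8611, Rational(1, 2))) ≈ Mul(185.59, I)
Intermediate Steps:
Function('F')(h, M) = Mul(2, h)
Pow(Add(Function('F')(-188, -123), -34068), Rational(1, 2)) = Pow(Add(Mul(2, -188), -34068), Rational(1, 2)) = Pow(Add(-376, -34068), Rational(1, 2)) = Pow(-34444, Rational(1, 2)) = Mul(2, I, Pow(8611, Rational(1, 2)))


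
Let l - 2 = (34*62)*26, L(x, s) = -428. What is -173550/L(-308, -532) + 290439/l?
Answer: 44613812/108605 ≈ 410.79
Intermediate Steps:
l = 54810 (l = 2 + (34*62)*26 = 2 + 2108*26 = 2 + 54808 = 54810)
-173550/L(-308, -532) + 290439/l = -173550/(-428) + 290439/54810 = -173550*(-1/428) + 290439*(1/54810) = 86775/214 + 10757/2030 = 44613812/108605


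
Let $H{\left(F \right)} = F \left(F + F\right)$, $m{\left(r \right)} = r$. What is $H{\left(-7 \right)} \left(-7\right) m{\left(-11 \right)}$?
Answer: $7546$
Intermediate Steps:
$H{\left(F \right)} = 2 F^{2}$ ($H{\left(F \right)} = F 2 F = 2 F^{2}$)
$H{\left(-7 \right)} \left(-7\right) m{\left(-11 \right)} = 2 \left(-7\right)^{2} \left(-7\right) \left(-11\right) = 2 \cdot 49 \left(-7\right) \left(-11\right) = 98 \left(-7\right) \left(-11\right) = \left(-686\right) \left(-11\right) = 7546$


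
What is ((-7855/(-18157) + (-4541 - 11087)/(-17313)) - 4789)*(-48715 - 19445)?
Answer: 34193887454303360/104784047 ≈ 3.2633e+8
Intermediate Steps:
((-7855/(-18157) + (-4541 - 11087)/(-17313)) - 4789)*(-48715 - 19445) = ((-7855*(-1/18157) - 15628*(-1/17313)) - 4789)*(-68160) = ((7855/18157 + 15628/17313) - 4789)*(-68160) = (419751211/314352141 - 4789)*(-68160) = -1505012652038/314352141*(-68160) = 34193887454303360/104784047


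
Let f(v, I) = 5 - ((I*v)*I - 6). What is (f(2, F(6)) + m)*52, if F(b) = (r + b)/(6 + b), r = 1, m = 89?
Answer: 92963/18 ≈ 5164.6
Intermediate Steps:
F(b) = (1 + b)/(6 + b)
f(v, I) = 11 - v*I**2 (f(v, I) = 5 - (v*I**2 - 6) = 5 - (-6 + v*I**2) = 5 + (6 - v*I**2) = 11 - v*I**2)
(f(2, F(6)) + m)*52 = ((11 - 1*2*((1 + 6)/(6 + 6))**2) + 89)*52 = ((11 - 1*2*(7/12)**2) + 89)*52 = ((11 - 1*2*49/144) + 89)*52 = ((11 - 49/72) + 89)*52 = (743/72 + 89)*52 = (7151/72)*52 = 92963/18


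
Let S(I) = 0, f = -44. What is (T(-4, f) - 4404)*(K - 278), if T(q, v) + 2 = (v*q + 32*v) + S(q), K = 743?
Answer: -2621670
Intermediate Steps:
T(q, v) = -2 + 32*v + q*v (T(q, v) = -2 + ((v*q + 32*v) + 0) = -2 + ((q*v + 32*v) + 0) = -2 + ((32*v + q*v) + 0) = -2 + (32*v + q*v) = -2 + 32*v + q*v)
(T(-4, f) - 4404)*(K - 278) = ((-2 + 32*(-44) - 4*(-44)) - 4404)*(743 - 278) = ((-2 - 1408 + 176) - 4404)*465 = (-1234 - 4404)*465 = -5638*465 = -2621670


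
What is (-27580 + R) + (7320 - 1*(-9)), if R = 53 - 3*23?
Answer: -20267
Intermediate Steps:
R = -16 (R = 53 - 69 = -16)
(-27580 + R) + (7320 - 1*(-9)) = (-27580 - 16) + (7320 - 1*(-9)) = -27596 + (7320 + 9) = -27596 + 7329 = -20267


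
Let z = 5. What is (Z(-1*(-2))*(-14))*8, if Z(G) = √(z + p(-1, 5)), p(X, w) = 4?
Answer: -336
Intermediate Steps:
Z(G) = 3 (Z(G) = √(5 + 4) = √9 = 3)
(Z(-1*(-2))*(-14))*8 = (3*(-14))*8 = -42*8 = -336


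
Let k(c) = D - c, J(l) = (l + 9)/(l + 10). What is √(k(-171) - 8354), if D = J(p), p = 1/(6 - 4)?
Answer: 4*I*√225519/21 ≈ 90.455*I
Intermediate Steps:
p = ½ (p = 1/2 = ½ ≈ 0.50000)
J(l) = (9 + l)/(10 + l)
D = 19/21 (D = (9 + ½)/(10 + ½) = (19/2)/(21/2) = (2/21)*(19/2) = 19/21 ≈ 0.90476)
k(c) = 19/21 - c
√(k(-171) - 8354) = √((19/21 - 1*(-171)) - 8354) = √((19/21 + 171) - 8354) = √(3610/21 - 8354) = √(-171824/21) = 4*I*√225519/21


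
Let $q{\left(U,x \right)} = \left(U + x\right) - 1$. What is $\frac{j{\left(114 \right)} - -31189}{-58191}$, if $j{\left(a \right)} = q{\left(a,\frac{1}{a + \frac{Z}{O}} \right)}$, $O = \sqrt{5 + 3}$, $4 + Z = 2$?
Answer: $- \frac{271190170}{504147427} - \frac{\sqrt{2}}{1512442281} \approx -0.53792$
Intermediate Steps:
$Z = -2$ ($Z = -4 + 2 = -2$)
$O = 2 \sqrt{2}$ ($O = \sqrt{8} = 2 \sqrt{2} \approx 2.8284$)
$q{\left(U,x \right)} = -1 + U + x$
$j{\left(a \right)} = -1 + a + \frac{1}{a - \frac{\sqrt{2}}{2}}$ ($j{\left(a \right)} = -1 + a + \frac{1}{a - \frac{2}{2 \sqrt{2}}} = -1 + a + \frac{1}{a - 2 \frac{\sqrt{2}}{4}} = -1 + a + \frac{1}{a - \frac{\sqrt{2}}{2}}$)
$\frac{j{\left(114 \right)} - -31189}{-58191} = \frac{\frac{\sqrt{2} + \left(-1 + 114\right) \left(-1 + 114 \sqrt{2}\right)}{-1 + 114 \sqrt{2}} - -31189}{-58191} = \left(\frac{\sqrt{2} + 113 \left(-1 + 114 \sqrt{2}\right)}{-1 + 114 \sqrt{2}} + 31189\right) \left(- \frac{1}{58191}\right) = \left(\frac{\sqrt{2} - \left(113 - 12882 \sqrt{2}\right)}{-1 + 114 \sqrt{2}} + 31189\right) \left(- \frac{1}{58191}\right) = \left(\frac{-113 + 12883 \sqrt{2}}{-1 + 114 \sqrt{2}} + 31189\right) \left(- \frac{1}{58191}\right) = \left(31189 + \frac{-113 + 12883 \sqrt{2}}{-1 + 114 \sqrt{2}}\right) \left(- \frac{1}{58191}\right) = - \frac{31189}{58191} - \frac{-113 + 12883 \sqrt{2}}{58191 \left(-1 + 114 \sqrt{2}\right)}$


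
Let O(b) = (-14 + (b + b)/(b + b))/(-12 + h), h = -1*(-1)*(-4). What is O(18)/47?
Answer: 13/752 ≈ 0.017287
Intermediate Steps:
h = -4 (h = 1*(-4) = -4)
O(b) = 13/16 (O(b) = (-14 + (b + b)/(b + b))/(-12 - 4) = (-14 + (2*b)/((2*b)))/(-16) = (-14 + (2*b)*(1/(2*b)))*(-1/16) = (-14 + 1)*(-1/16) = -13*(-1/16) = 13/16)
O(18)/47 = (13/16)/47 = (13/16)*(1/47) = 13/752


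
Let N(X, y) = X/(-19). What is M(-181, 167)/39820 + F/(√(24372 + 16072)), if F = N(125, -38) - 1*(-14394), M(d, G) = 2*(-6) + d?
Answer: -193/39820 + 273361*√10111/384218 ≈ 71.536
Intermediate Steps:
N(X, y) = -X/19 (N(X, y) = X*(-1/19) = -X/19)
M(d, G) = -12 + d
F = 273361/19 (F = -1/19*125 - 1*(-14394) = -125/19 + 14394 = 273361/19 ≈ 14387.)
M(-181, 167)/39820 + F/(√(24372 + 16072)) = (-12 - 181)/39820 + 273361/(19*(√(24372 + 16072))) = -193*1/39820 + 273361/(19*(√40444)) = -193/39820 + 273361/(19*((2*√10111))) = -193/39820 + 273361*(√10111/20222)/19 = -193/39820 + 273361*√10111/384218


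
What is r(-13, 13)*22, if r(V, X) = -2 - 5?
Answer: -154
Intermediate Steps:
r(V, X) = -7
r(-13, 13)*22 = -7*22 = -154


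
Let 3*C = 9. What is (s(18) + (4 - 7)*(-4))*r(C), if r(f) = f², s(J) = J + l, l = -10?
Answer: 180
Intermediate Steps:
s(J) = -10 + J (s(J) = J - 10 = -10 + J)
C = 3 (C = (⅓)*9 = 3)
(s(18) + (4 - 7)*(-4))*r(C) = ((-10 + 18) + (4 - 7)*(-4))*3² = (8 - 3*(-4))*9 = (8 + 12)*9 = 20*9 = 180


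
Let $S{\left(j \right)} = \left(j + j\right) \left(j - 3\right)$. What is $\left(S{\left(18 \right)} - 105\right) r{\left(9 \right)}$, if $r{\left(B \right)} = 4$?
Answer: $1740$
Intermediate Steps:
$S{\left(j \right)} = 2 j \left(-3 + j\right)$
$\left(S{\left(18 \right)} - 105\right) r{\left(9 \right)} = \left(2 \cdot 18 \left(-3 + 18\right) - 105\right) 4 = \left(2 \cdot 18 \cdot 15 - 105\right) 4 = \left(540 - 105\right) 4 = 435 \cdot 4 = 1740$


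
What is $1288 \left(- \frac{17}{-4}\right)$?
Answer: $5474$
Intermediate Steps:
$1288 \left(- \frac{17}{-4}\right) = 1288 \left(\left(-17\right) \left(- \frac{1}{4}\right)\right) = 1288 \cdot \frac{17}{4} = 5474$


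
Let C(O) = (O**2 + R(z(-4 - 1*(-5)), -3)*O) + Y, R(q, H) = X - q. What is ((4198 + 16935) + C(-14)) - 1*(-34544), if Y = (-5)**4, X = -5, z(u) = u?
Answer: 56582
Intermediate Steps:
R(q, H) = -5 - q
Y = 625
C(O) = 625 + O**2 - 6*O (C(O) = (O**2 + (-5 - (-4 - 1*(-5)))*O) + 625 = (O**2 + (-5 - (-4 + 5))*O) + 625 = (O**2 + (-5 - 1*1)*O) + 625 = (O**2 + (-5 - 1)*O) + 625 = (O**2 - 6*O) + 625 = 625 + O**2 - 6*O)
((4198 + 16935) + C(-14)) - 1*(-34544) = ((4198 + 16935) + (625 + (-14)**2 - 6*(-14))) - 1*(-34544) = (21133 + (625 + 196 + 84)) + 34544 = (21133 + 905) + 34544 = 22038 + 34544 = 56582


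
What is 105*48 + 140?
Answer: 5180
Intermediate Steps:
105*48 + 140 = 5040 + 140 = 5180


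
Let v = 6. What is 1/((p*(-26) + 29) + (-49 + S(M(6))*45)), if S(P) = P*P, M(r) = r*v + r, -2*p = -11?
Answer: 1/79217 ≈ 1.2624e-5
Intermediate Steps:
p = 11/2 (p = -½*(-11) = 11/2 ≈ 5.5000)
M(r) = 7*r (M(r) = r*6 + r = 6*r + r = 7*r)
S(P) = P²
1/((p*(-26) + 29) + (-49 + S(M(6))*45)) = 1/(((11/2)*(-26) + 29) + (-49 + (7*6)²*45)) = 1/((-143 + 29) + (-49 + 42²*45)) = 1/(-114 + (-49 + 1764*45)) = 1/(-114 + (-49 + 79380)) = 1/(-114 + 79331) = 1/79217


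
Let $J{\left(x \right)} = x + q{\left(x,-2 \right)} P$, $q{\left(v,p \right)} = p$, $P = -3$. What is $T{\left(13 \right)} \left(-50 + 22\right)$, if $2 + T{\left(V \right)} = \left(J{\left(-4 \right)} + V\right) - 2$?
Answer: $-308$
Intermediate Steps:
$J{\left(x \right)} = 6 + x$ ($J{\left(x \right)} = x - -6 = x + 6 = 6 + x$)
$T{\left(V \right)} = -2 + V$ ($T{\left(V \right)} = -2 + \left(\left(\left(6 - 4\right) + V\right) - 2\right) = -2 + \left(\left(2 + V\right) - 2\right) = -2 + V$)
$T{\left(13 \right)} \left(-50 + 22\right) = \left(-2 + 13\right) \left(-50 + 22\right) = 11 \left(-28\right) = -308$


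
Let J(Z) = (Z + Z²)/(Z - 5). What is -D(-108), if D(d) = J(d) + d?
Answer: 23760/113 ≈ 210.27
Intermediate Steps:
J(Z) = (Z + Z²)/(-5 + Z)
D(d) = d + d*(1 + d)/(-5 + d) (D(d) = d*(1 + d)/(-5 + d) + d = d + d*(1 + d)/(-5 + d))
-D(-108) = -2*(-108)*(-2 - 108)/(-5 - 108) = -2*(-108)*(-110)/(-113) = -2*(-108)*(-1)*(-110)/113 = -1*(-23760/113) = 23760/113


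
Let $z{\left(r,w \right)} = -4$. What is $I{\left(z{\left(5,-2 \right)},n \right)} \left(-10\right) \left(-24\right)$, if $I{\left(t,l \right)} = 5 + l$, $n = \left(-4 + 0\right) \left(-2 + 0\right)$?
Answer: $3120$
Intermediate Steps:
$n = 8$ ($n = \left(-4\right) \left(-2\right) = 8$)
$I{\left(z{\left(5,-2 \right)},n \right)} \left(-10\right) \left(-24\right) = \left(5 + 8\right) \left(-10\right) \left(-24\right) = 13 \left(-10\right) \left(-24\right) = \left(-130\right) \left(-24\right) = 3120$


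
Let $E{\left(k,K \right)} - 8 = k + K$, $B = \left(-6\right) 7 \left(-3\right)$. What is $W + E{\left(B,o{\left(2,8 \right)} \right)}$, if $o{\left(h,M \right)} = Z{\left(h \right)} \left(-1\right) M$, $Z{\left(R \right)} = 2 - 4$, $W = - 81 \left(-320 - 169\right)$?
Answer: $39759$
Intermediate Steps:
$W = 39609$ ($W = \left(-81\right) \left(-489\right) = 39609$)
$Z{\left(R \right)} = -2$ ($Z{\left(R \right)} = 2 - 4 = -2$)
$o{\left(h,M \right)} = 2 M$ ($o{\left(h,M \right)} = \left(-2\right) \left(-1\right) M = 2 M$)
$B = 126$ ($B = \left(-42\right) \left(-3\right) = 126$)
$E{\left(k,K \right)} = 8 + K + k$ ($E{\left(k,K \right)} = 8 + \left(k + K\right) = 8 + \left(K + k\right) = 8 + K + k$)
$W + E{\left(B,o{\left(2,8 \right)} \right)} = 39609 + \left(8 + 2 \cdot 8 + 126\right) = 39609 + \left(8 + 16 + 126\right) = 39609 + 150 = 39759$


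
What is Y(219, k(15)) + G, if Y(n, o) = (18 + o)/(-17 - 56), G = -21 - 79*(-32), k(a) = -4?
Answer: 182997/73 ≈ 2506.8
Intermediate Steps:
G = 2507 (G = -21 + 2528 = 2507)
Y(n, o) = -18/73 - o/73 (Y(n, o) = (18 + o)/(-73) = (18 + o)*(-1/73) = -18/73 - o/73)
Y(219, k(15)) + G = (-18/73 - 1/73*(-4)) + 2507 = (-18/73 + 4/73) + 2507 = -14/73 + 2507 = 182997/73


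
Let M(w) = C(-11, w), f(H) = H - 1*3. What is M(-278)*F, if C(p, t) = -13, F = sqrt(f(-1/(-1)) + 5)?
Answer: -13*sqrt(3) ≈ -22.517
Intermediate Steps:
f(H) = -3 + H (f(H) = H - 3 = -3 + H)
F = sqrt(3) (F = sqrt((-3 - 1/(-1)) + 5) = sqrt((-3 - 1*(-1)) + 5) = sqrt((-3 + 1) + 5) = sqrt(-2 + 5) = sqrt(3) ≈ 1.7320)
M(w) = -13
M(-278)*F = -13*sqrt(3)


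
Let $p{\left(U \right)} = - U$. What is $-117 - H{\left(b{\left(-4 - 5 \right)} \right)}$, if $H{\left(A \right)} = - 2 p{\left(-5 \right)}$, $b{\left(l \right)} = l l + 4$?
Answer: $-107$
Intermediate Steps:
$b{\left(l \right)} = 4 + l^{2}$ ($b{\left(l \right)} = l^{2} + 4 = 4 + l^{2}$)
$H{\left(A \right)} = -10$ ($H{\left(A \right)} = - 2 \left(\left(-1\right) \left(-5\right)\right) = \left(-2\right) 5 = -10$)
$-117 - H{\left(b{\left(-4 - 5 \right)} \right)} = -117 - -10 = -117 + 10 = -107$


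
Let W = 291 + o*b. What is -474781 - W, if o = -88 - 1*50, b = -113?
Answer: -490666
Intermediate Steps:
o = -138 (o = -88 - 50 = -138)
W = 15885 (W = 291 - 138*(-113) = 291 + 15594 = 15885)
-474781 - W = -474781 - 1*15885 = -474781 - 15885 = -490666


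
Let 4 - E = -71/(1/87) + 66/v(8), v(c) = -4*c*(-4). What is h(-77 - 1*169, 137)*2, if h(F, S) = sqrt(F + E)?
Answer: sqrt(379807)/4 ≈ 154.07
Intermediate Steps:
v(c) = 16*c
E = 395551/64 (E = 4 - (-71/(1/87) + 66/((16*8))) = 4 - (-71/1/87 + 66/128) = 4 - (-71*87 + 66*(1/128)) = 4 - (-6177 + 33/64) = 4 - 1*(-395295/64) = 4 + 395295/64 = 395551/64 ≈ 6180.5)
h(F, S) = sqrt(395551/64 + F) (h(F, S) = sqrt(F + 395551/64) = sqrt(395551/64 + F))
h(-77 - 1*169, 137)*2 = (sqrt(395551 + 64*(-77 - 1*169))/8)*2 = (sqrt(395551 + 64*(-77 - 169))/8)*2 = (sqrt(395551 + 64*(-246))/8)*2 = (sqrt(395551 - 15744)/8)*2 = (sqrt(379807)/8)*2 = sqrt(379807)/4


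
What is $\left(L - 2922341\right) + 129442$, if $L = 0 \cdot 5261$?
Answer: $-2792899$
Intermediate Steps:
$L = 0$
$\left(L - 2922341\right) + 129442 = \left(0 - 2922341\right) + 129442 = -2922341 + 129442 = -2792899$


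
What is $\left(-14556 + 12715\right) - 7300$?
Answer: $-9141$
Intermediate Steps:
$\left(-14556 + 12715\right) - 7300 = -1841 - 7300 = -9141$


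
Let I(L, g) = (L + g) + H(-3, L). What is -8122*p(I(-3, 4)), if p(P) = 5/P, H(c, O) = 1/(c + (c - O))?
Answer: -60915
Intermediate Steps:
H(c, O) = 1/(-O + 2*c)
I(L, g) = L + g + 1/(-6 - L) (I(L, g) = (L + g) + 1/(-L + 2*(-3)) = (L + g) + 1/(-L - 6) = (L + g) + 1/(-6 - L) = L + g + 1/(-6 - L))
-8122*p(I(-3, 4)) = -40610/((-1 + (6 - 3)*(-3 + 4))/(6 - 3)) = -40610/((-1 + 3*1)/3) = -40610/((-1 + 3)/3) = -40610/((⅓)*2) = -40610/⅔ = -40610*3/2 = -8122*15/2 = -60915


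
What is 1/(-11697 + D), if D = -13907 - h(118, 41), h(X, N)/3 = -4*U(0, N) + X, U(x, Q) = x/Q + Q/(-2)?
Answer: -1/26204 ≈ -3.8162e-5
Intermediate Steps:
U(x, Q) = -Q/2 + x/Q (U(x, Q) = x/Q + Q*(-½) = x/Q - Q/2 = -Q/2 + x/Q)
h(X, N) = 3*X + 6*N (h(X, N) = 3*(-4*(-N/2 + 0/N) + X) = 3*(-4*(-N/2 + 0) + X) = 3*(-(-2)*N + X) = 3*(2*N + X) = 3*(X + 2*N) = 3*X + 6*N)
D = -14507 (D = -13907 - (3*118 + 6*41) = -13907 - (354 + 246) = -13907 - 1*600 = -13907 - 600 = -14507)
1/(-11697 + D) = 1/(-11697 - 14507) = 1/(-26204) = -1/26204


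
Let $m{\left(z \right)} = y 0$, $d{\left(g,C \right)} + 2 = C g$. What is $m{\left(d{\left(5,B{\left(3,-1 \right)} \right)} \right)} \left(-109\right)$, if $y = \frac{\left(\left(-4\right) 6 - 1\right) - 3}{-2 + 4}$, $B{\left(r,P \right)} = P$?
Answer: $0$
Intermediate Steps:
$d{\left(g,C \right)} = -2 + C g$
$y = -14$ ($y = \frac{\left(-24 - 1\right) - 3}{2} = \left(-25 - 3\right) \frac{1}{2} = \left(-28\right) \frac{1}{2} = -14$)
$m{\left(z \right)} = 0$ ($m{\left(z \right)} = \left(-14\right) 0 = 0$)
$m{\left(d{\left(5,B{\left(3,-1 \right)} \right)} \right)} \left(-109\right) = 0 \left(-109\right) = 0$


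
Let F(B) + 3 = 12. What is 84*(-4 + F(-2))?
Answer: 420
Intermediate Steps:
F(B) = 9 (F(B) = -3 + 12 = 9)
84*(-4 + F(-2)) = 84*(-4 + 9) = 84*5 = 420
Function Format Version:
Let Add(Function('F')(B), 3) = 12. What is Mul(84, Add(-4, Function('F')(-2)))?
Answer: 420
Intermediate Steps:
Function('F')(B) = 9 (Function('F')(B) = Add(-3, 12) = 9)
Mul(84, Add(-4, Function('F')(-2))) = Mul(84, Add(-4, 9)) = Mul(84, 5) = 420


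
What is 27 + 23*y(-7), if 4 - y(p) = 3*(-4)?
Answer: 395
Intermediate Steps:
y(p) = 16 (y(p) = 4 - 3*(-4) = 4 - 1*(-12) = 4 + 12 = 16)
27 + 23*y(-7) = 27 + 23*16 = 27 + 368 = 395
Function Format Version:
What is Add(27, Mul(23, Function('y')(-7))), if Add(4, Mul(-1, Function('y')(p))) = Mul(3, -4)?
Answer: 395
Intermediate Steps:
Function('y')(p) = 16 (Function('y')(p) = Add(4, Mul(-1, Mul(3, -4))) = Add(4, Mul(-1, -12)) = Add(4, 12) = 16)
Add(27, Mul(23, Function('y')(-7))) = Add(27, Mul(23, 16)) = Add(27, 368) = 395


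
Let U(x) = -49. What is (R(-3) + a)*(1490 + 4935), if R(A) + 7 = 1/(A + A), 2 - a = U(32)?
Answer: 1689775/6 ≈ 2.8163e+5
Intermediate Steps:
a = 51 (a = 2 - 1*(-49) = 2 + 49 = 51)
R(A) = -7 + 1/(2*A) (R(A) = -7 + 1/(A + A) = -7 + 1/(2*A))
(R(-3) + a)*(1490 + 4935) = ((-7 + (½)/(-3)) + 51)*(1490 + 4935) = ((-7 + (½)*(-⅓)) + 51)*6425 = ((-7 - ⅙) + 51)*6425 = (-43/6 + 51)*6425 = (263/6)*6425 = 1689775/6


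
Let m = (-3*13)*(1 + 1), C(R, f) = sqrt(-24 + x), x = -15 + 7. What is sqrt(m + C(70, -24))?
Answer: sqrt(-78 + 4*I*sqrt(2)) ≈ 0.32005 + 8.8376*I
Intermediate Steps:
x = -8
C(R, f) = 4*I*sqrt(2) (C(R, f) = sqrt(-24 - 8) = sqrt(-32) = 4*I*sqrt(2))
m = -78 (m = -39*2 = -78)
sqrt(m + C(70, -24)) = sqrt(-78 + 4*I*sqrt(2))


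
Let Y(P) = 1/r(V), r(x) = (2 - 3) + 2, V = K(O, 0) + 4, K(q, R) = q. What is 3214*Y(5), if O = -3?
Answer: 3214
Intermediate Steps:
V = 1 (V = -3 + 4 = 1)
r(x) = 1 (r(x) = -1 + 2 = 1)
Y(P) = 1 (Y(P) = 1/1 = 1)
3214*Y(5) = 3214*1 = 3214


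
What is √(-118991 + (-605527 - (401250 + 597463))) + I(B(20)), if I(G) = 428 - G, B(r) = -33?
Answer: 461 + I*√1723231 ≈ 461.0 + 1312.7*I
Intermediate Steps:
√(-118991 + (-605527 - (401250 + 597463))) + I(B(20)) = √(-118991 + (-605527 - (401250 + 597463))) + (428 - 1*(-33)) = √(-118991 + (-605527 - 1*998713)) + (428 + 33) = √(-118991 + (-605527 - 998713)) + 461 = √(-118991 - 1604240) + 461 = √(-1723231) + 461 = I*√1723231 + 461 = 461 + I*√1723231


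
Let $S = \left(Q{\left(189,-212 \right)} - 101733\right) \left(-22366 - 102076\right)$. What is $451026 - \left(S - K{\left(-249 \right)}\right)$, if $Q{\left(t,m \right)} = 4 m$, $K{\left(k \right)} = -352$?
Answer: $-12764934128$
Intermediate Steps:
$S = 12765384802$ ($S = \left(4 \left(-212\right) - 101733\right) \left(-22366 - 102076\right) = \left(-848 - 101733\right) \left(-124442\right) = \left(-102581\right) \left(-124442\right) = 12765384802$)
$451026 - \left(S - K{\left(-249 \right)}\right) = 451026 - 12765385154 = -12764934128$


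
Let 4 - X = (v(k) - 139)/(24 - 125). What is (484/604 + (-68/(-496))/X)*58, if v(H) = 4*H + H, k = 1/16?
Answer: 983683654/19870845 ≈ 49.504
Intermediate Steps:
k = 1/16 ≈ 0.062500
v(H) = 5*H
X = 4245/1616 (X = 4 - (5*(1/16) - 139)/(24 - 125) = 4 - (5/16 - 139)/(-101) = 4 - (-2219)*(-1)/(16*101) = 4 - 1*2219/1616 = 4 - 2219/1616 = 4245/1616 ≈ 2.6269)
(484/604 + (-68/(-496))/X)*58 = (484/604 + (-68/(-496))/(4245/1616))*58 = (484*(1/604) - 68*(-1/496)*(1616/4245))*58 = (121/151 + (17/124)*(1616/4245))*58 = (121/151 + 6868/131595)*58 = (16960063/19870845)*58 = 983683654/19870845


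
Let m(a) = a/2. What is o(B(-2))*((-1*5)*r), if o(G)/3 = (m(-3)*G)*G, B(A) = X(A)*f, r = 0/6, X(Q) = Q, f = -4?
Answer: 0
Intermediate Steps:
m(a) = a/2 (m(a) = a*(½) = a/2)
r = 0 (r = 0*(⅙) = 0)
B(A) = -4*A (B(A) = A*(-4) = -4*A)
o(G) = -9*G²/2 (o(G) = 3*((((½)*(-3))*G)*G) = 3*((-3*G/2)*G) = 3*(-3*G²/2) = -9*G²/2)
o(B(-2))*((-1*5)*r) = (-9*(-4*(-2))²/2)*(-1*5*0) = (-9/2*8²)*(-5*0) = -9/2*64*0 = -288*0 = 0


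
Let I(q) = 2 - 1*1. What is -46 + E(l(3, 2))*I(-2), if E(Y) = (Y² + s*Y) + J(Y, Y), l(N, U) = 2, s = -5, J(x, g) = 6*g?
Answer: -40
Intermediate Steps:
E(Y) = Y + Y² (E(Y) = (Y² - 5*Y) + 6*Y = Y + Y²)
I(q) = 1 (I(q) = 2 - 1 = 1)
-46 + E(l(3, 2))*I(-2) = -46 + (2*(1 + 2))*1 = -46 + (2*3)*1 = -46 + 6*1 = -46 + 6 = -40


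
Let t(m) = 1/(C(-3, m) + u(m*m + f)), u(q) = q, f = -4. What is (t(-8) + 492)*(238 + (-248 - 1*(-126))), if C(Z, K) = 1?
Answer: 3481508/61 ≈ 57074.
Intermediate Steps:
t(m) = 1/(-3 + m²) (t(m) = 1/(1 + (m*m - 4)) = 1/(1 + (m² - 4)) = 1/(1 + (-4 + m²)) = 1/(-3 + m²))
(t(-8) + 492)*(238 + (-248 - 1*(-126))) = (1/(-3 + (-8)²) + 492)*(238 + (-248 - 1*(-126))) = (1/(-3 + 64) + 492)*(238 + (-248 + 126)) = (1/61 + 492)*(238 - 122) = (1/61 + 492)*116 = (30013/61)*116 = 3481508/61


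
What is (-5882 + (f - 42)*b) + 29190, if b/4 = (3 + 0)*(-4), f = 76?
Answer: 21676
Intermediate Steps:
b = -48 (b = 4*((3 + 0)*(-4)) = 4*(3*(-4)) = 4*(-12) = -48)
(-5882 + (f - 42)*b) + 29190 = (-5882 + (76 - 42)*(-48)) + 29190 = (-5882 + 34*(-48)) + 29190 = (-5882 - 1632) + 29190 = -7514 + 29190 = 21676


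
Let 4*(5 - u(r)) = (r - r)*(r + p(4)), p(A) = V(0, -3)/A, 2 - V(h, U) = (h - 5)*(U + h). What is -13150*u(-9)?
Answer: -65750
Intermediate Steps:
V(h, U) = 2 - (-5 + h)*(U + h) (V(h, U) = 2 - (h - 5)*(U + h) = 2 - (-5 + h)*(U + h))
p(A) = -13/A (p(A) = (2 - 1*0² + 5*(-3) + 5*0 - 1*(-3)*0)/A = (2 - 1*0 - 15 + 0 + 0)/A = (2 + 0 - 15 + 0 + 0)/A = -13/A)
u(r) = 5 (u(r) = 5 - (r - r)*(r - 13/4)/4 = 5 - 0*(r - 13*¼) = 5 - 0*(r - 13/4) = 5 - 0*(-13/4 + r) = 5 - ¼*0 = 5 + 0 = 5)
-13150*u(-9) = -13150*5 = -65750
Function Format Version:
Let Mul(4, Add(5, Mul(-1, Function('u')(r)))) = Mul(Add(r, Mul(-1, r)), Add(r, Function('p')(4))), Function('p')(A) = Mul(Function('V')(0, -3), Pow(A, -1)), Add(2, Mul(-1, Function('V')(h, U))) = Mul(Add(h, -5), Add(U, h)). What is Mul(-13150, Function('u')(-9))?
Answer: -65750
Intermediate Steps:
Function('V')(h, U) = Add(2, Mul(-1, Add(-5, h), Add(U, h))) (Function('V')(h, U) = Add(2, Mul(-1, Mul(Add(h, -5), Add(U, h)))) = Add(2, Mul(-1, Mul(Add(-5, h), Add(U, h)))) = Add(2, Mul(-1, Add(-5, h), Add(U, h))))
Function('p')(A) = Mul(-13, Pow(A, -1)) (Function('p')(A) = Mul(Add(2, Mul(-1, Pow(0, 2)), Mul(5, -3), Mul(5, 0), Mul(-1, -3, 0)), Pow(A, -1)) = Mul(Add(2, Mul(-1, 0), -15, 0, 0), Pow(A, -1)) = Mul(Add(2, 0, -15, 0, 0), Pow(A, -1)) = Mul(-13, Pow(A, -1)))
Function('u')(r) = 5 (Function('u')(r) = Add(5, Mul(Rational(-1, 4), Mul(Add(r, Mul(-1, r)), Add(r, Mul(-13, Pow(4, -1)))))) = Add(5, Mul(Rational(-1, 4), Mul(0, Add(r, Mul(-13, Rational(1, 4)))))) = Add(5, Mul(Rational(-1, 4), Mul(0, Add(r, Rational(-13, 4))))) = Add(5, Mul(Rational(-1, 4), Mul(0, Add(Rational(-13, 4), r)))) = Add(5, Mul(Rational(-1, 4), 0)) = Add(5, 0) = 5)
Mul(-13150, Function('u')(-9)) = Mul(-13150, 5) = -65750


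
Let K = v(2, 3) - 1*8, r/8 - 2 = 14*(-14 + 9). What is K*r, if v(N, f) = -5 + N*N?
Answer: 4896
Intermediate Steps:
v(N, f) = -5 + N²
r = -544 (r = 16 + 8*(14*(-14 + 9)) = 16 + 8*(14*(-5)) = 16 + 8*(-70) = 16 - 560 = -544)
K = -9 (K = (-5 + 2²) - 1*8 = (-5 + 4) - 8 = -1 - 8 = -9)
K*r = -9*(-544) = 4896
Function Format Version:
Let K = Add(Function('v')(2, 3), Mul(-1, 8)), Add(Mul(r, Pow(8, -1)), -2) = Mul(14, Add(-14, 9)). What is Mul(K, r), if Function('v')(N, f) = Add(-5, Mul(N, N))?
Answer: 4896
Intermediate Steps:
Function('v')(N, f) = Add(-5, Pow(N, 2))
r = -544 (r = Add(16, Mul(8, Mul(14, Add(-14, 9)))) = Add(16, Mul(8, Mul(14, -5))) = Add(16, Mul(8, -70)) = Add(16, -560) = -544)
K = -9 (K = Add(Add(-5, Pow(2, 2)), Mul(-1, 8)) = Add(Add(-5, 4), -8) = Add(-1, -8) = -9)
Mul(K, r) = Mul(-9, -544) = 4896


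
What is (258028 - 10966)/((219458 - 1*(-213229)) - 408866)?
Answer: 247062/23821 ≈ 10.372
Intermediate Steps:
(258028 - 10966)/((219458 - 1*(-213229)) - 408866) = 247062/((219458 + 213229) - 408866) = 247062/(432687 - 408866) = 247062/23821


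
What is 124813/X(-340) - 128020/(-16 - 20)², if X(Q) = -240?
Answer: -4010051/6480 ≈ -618.83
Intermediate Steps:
124813/X(-340) - 128020/(-16 - 20)² = 124813/(-240) - 128020/(-16 - 20)² = 124813*(-1/240) - 128020/((-36)²) = -124813/240 - 128020/1296 = -124813/240 - 128020*1/1296 = -124813/240 - 32005/324 = -4010051/6480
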